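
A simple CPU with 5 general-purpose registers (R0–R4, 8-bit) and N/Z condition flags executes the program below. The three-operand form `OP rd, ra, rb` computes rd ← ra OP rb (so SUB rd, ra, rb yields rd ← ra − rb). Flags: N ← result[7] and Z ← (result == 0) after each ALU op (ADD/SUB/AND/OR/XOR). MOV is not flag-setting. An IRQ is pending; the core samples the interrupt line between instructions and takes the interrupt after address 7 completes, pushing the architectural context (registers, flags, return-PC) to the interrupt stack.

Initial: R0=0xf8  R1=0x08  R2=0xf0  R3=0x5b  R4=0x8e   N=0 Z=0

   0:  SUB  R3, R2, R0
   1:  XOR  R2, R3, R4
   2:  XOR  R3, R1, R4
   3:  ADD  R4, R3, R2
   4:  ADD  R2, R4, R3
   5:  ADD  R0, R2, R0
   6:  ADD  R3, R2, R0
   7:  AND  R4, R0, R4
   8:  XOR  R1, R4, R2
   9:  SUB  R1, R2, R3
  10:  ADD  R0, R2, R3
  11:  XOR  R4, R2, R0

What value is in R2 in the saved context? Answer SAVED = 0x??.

after  0: R0=0xf8 R1=0x08 R2=0xf0 R3=0xf8 R4=0x8e  N=1 Z=0
after  1: R0=0xf8 R1=0x08 R2=0x76 R3=0xf8 R4=0x8e  N=0 Z=0
after  2: R0=0xf8 R1=0x08 R2=0x76 R3=0x86 R4=0x8e  N=1 Z=0
after  3: R0=0xf8 R1=0x08 R2=0x76 R3=0x86 R4=0xfc  N=1 Z=0
after  4: R0=0xf8 R1=0x08 R2=0x82 R3=0x86 R4=0xfc  N=1 Z=0
after  5: R0=0x7a R1=0x08 R2=0x82 R3=0x86 R4=0xfc  N=0 Z=0
after  6: R0=0x7a R1=0x08 R2=0x82 R3=0xfc R4=0xfc  N=1 Z=0
after  7: R0=0x7a R1=0x08 R2=0x82 R3=0xfc R4=0x78  N=0 Z=0
-- IRQ taken; context saved, return-PC = 8 --

SAVED = 0x82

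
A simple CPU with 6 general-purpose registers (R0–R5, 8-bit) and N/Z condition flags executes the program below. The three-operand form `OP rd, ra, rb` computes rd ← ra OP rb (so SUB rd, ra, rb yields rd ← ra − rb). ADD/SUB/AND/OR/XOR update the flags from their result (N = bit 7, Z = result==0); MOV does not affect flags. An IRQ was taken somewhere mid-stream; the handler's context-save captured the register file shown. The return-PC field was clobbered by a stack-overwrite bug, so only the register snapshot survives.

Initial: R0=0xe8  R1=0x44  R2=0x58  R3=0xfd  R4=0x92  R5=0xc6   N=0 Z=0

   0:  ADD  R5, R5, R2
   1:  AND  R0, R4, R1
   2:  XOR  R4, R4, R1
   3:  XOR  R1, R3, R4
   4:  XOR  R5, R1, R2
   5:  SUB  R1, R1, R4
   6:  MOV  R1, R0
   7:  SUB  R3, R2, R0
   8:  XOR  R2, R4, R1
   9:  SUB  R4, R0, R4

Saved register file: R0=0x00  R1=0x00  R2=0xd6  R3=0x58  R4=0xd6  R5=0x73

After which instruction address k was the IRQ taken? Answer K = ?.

after  0: R0=0xe8 R1=0x44 R2=0x58 R3=0xfd R4=0x92 R5=0x1e  N=0 Z=0
after  1: R0=0x00 R1=0x44 R2=0x58 R3=0xfd R4=0x92 R5=0x1e  N=0 Z=1
after  2: R0=0x00 R1=0x44 R2=0x58 R3=0xfd R4=0xd6 R5=0x1e  N=1 Z=0
after  3: R0=0x00 R1=0x2b R2=0x58 R3=0xfd R4=0xd6 R5=0x1e  N=0 Z=0
after  4: R0=0x00 R1=0x2b R2=0x58 R3=0xfd R4=0xd6 R5=0x73  N=0 Z=0
after  5: R0=0x00 R1=0x55 R2=0x58 R3=0xfd R4=0xd6 R5=0x73  N=0 Z=0
after  6: R0=0x00 R1=0x00 R2=0x58 R3=0xfd R4=0xd6 R5=0x73  N=0 Z=0
after  7: R0=0x00 R1=0x00 R2=0x58 R3=0x58 R4=0xd6 R5=0x73  N=0 Z=0
after  8: R0=0x00 R1=0x00 R2=0xd6 R3=0x58 R4=0xd6 R5=0x73  N=1 Z=0
-- IRQ taken; context saved, return-PC = 9 --

K = 8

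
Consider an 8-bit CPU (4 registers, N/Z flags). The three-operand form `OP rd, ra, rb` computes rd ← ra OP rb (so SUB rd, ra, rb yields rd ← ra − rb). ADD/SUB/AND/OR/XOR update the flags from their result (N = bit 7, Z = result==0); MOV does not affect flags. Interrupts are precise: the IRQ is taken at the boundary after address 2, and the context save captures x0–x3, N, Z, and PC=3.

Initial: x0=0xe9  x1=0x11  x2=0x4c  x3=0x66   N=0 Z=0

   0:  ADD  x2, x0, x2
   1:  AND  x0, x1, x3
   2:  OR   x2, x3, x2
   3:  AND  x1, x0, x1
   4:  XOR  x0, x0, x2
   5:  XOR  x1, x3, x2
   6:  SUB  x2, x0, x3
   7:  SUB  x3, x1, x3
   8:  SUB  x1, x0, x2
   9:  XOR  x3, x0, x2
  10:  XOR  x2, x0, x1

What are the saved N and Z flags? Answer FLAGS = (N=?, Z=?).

after  0: x0=0xe9 x1=0x11 x2=0x35 x3=0x66  N=0 Z=0
after  1: x0=0x00 x1=0x11 x2=0x35 x3=0x66  N=0 Z=1
after  2: x0=0x00 x1=0x11 x2=0x77 x3=0x66  N=0 Z=0
-- IRQ taken; context saved, return-PC = 3 --

FLAGS = (N=0, Z=0)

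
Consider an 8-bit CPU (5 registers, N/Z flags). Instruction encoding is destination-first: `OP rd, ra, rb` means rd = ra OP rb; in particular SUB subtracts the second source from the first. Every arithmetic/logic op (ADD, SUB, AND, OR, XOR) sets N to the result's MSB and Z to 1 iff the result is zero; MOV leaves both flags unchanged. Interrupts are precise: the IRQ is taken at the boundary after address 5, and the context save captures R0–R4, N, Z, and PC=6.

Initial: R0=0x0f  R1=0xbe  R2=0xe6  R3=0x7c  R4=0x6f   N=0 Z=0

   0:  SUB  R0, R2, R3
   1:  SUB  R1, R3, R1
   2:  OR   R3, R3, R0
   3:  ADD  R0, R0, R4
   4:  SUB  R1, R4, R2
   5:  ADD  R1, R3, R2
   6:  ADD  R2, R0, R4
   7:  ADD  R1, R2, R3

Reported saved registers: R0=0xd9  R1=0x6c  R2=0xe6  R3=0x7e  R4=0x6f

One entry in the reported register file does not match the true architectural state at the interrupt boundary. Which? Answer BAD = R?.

BAD = R1

after  0: R0=0x6a R1=0xbe R2=0xe6 R3=0x7c R4=0x6f  N=0 Z=0
after  1: R0=0x6a R1=0xbe R2=0xe6 R3=0x7c R4=0x6f  N=1 Z=0
after  2: R0=0x6a R1=0xbe R2=0xe6 R3=0x7e R4=0x6f  N=0 Z=0
after  3: R0=0xd9 R1=0xbe R2=0xe6 R3=0x7e R4=0x6f  N=1 Z=0
after  4: R0=0xd9 R1=0x89 R2=0xe6 R3=0x7e R4=0x6f  N=1 Z=0
after  5: R0=0xd9 R1=0x64 R2=0xe6 R3=0x7e R4=0x6f  N=0 Z=0
-- IRQ taken; context saved, return-PC = 6 --
mismatch: R1: reported 0x6c vs actual 0x64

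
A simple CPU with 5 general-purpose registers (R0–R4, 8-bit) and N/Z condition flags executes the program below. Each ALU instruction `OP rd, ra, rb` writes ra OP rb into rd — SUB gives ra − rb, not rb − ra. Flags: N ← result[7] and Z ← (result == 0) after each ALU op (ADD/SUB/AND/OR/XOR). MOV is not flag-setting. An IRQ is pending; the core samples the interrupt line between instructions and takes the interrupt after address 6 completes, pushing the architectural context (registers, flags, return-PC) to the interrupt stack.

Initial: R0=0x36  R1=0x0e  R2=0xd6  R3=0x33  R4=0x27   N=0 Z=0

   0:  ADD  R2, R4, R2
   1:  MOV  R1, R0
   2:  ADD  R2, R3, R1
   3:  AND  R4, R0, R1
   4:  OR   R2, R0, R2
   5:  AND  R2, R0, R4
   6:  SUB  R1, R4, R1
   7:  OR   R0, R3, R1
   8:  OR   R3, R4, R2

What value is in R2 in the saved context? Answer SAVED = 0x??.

after  0: R0=0x36 R1=0x0e R2=0xfd R3=0x33 R4=0x27  N=1 Z=0
after  1: R0=0x36 R1=0x36 R2=0xfd R3=0x33 R4=0x27  N=1 Z=0
after  2: R0=0x36 R1=0x36 R2=0x69 R3=0x33 R4=0x27  N=0 Z=0
after  3: R0=0x36 R1=0x36 R2=0x69 R3=0x33 R4=0x36  N=0 Z=0
after  4: R0=0x36 R1=0x36 R2=0x7f R3=0x33 R4=0x36  N=0 Z=0
after  5: R0=0x36 R1=0x36 R2=0x36 R3=0x33 R4=0x36  N=0 Z=0
after  6: R0=0x36 R1=0x00 R2=0x36 R3=0x33 R4=0x36  N=0 Z=1
-- IRQ taken; context saved, return-PC = 7 --

SAVED = 0x36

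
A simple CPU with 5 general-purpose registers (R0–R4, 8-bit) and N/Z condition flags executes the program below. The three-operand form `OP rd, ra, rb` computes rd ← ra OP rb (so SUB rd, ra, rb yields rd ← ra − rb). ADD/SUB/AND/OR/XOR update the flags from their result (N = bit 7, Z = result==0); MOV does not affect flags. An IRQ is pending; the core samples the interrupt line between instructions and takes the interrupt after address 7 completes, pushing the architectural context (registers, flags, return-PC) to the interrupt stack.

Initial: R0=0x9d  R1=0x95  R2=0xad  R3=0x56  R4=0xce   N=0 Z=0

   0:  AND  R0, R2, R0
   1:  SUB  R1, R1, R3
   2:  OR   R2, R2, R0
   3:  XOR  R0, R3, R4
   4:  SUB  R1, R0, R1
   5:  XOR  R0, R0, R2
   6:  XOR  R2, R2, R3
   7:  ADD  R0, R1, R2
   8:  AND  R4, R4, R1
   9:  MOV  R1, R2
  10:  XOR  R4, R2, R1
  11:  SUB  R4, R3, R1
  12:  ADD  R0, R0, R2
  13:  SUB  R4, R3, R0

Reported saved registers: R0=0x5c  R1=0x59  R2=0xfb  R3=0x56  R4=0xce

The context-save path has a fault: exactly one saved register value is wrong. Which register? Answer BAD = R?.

BAD = R0

after  0: R0=0x8d R1=0x95 R2=0xad R3=0x56 R4=0xce  N=1 Z=0
after  1: R0=0x8d R1=0x3f R2=0xad R3=0x56 R4=0xce  N=0 Z=0
after  2: R0=0x8d R1=0x3f R2=0xad R3=0x56 R4=0xce  N=1 Z=0
after  3: R0=0x98 R1=0x3f R2=0xad R3=0x56 R4=0xce  N=1 Z=0
after  4: R0=0x98 R1=0x59 R2=0xad R3=0x56 R4=0xce  N=0 Z=0
after  5: R0=0x35 R1=0x59 R2=0xad R3=0x56 R4=0xce  N=0 Z=0
after  6: R0=0x35 R1=0x59 R2=0xfb R3=0x56 R4=0xce  N=1 Z=0
after  7: R0=0x54 R1=0x59 R2=0xfb R3=0x56 R4=0xce  N=0 Z=0
-- IRQ taken; context saved, return-PC = 8 --
mismatch: R0: reported 0x5c vs actual 0x54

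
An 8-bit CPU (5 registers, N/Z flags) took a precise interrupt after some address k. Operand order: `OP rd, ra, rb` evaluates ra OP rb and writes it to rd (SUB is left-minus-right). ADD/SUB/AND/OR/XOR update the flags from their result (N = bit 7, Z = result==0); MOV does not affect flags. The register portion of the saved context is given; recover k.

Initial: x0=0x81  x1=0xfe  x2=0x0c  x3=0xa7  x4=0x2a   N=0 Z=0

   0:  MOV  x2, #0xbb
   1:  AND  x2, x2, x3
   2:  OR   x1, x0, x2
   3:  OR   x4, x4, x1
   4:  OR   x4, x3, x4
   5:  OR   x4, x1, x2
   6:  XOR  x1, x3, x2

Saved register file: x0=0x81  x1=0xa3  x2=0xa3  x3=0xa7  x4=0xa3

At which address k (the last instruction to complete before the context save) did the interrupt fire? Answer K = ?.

K = 5

after  0: x0=0x81 x1=0xfe x2=0xbb x3=0xa7 x4=0x2a  N=0 Z=0
after  1: x0=0x81 x1=0xfe x2=0xa3 x3=0xa7 x4=0x2a  N=1 Z=0
after  2: x0=0x81 x1=0xa3 x2=0xa3 x3=0xa7 x4=0x2a  N=1 Z=0
after  3: x0=0x81 x1=0xa3 x2=0xa3 x3=0xa7 x4=0xab  N=1 Z=0
after  4: x0=0x81 x1=0xa3 x2=0xa3 x3=0xa7 x4=0xaf  N=1 Z=0
after  5: x0=0x81 x1=0xa3 x2=0xa3 x3=0xa7 x4=0xa3  N=1 Z=0
-- IRQ taken; context saved, return-PC = 6 --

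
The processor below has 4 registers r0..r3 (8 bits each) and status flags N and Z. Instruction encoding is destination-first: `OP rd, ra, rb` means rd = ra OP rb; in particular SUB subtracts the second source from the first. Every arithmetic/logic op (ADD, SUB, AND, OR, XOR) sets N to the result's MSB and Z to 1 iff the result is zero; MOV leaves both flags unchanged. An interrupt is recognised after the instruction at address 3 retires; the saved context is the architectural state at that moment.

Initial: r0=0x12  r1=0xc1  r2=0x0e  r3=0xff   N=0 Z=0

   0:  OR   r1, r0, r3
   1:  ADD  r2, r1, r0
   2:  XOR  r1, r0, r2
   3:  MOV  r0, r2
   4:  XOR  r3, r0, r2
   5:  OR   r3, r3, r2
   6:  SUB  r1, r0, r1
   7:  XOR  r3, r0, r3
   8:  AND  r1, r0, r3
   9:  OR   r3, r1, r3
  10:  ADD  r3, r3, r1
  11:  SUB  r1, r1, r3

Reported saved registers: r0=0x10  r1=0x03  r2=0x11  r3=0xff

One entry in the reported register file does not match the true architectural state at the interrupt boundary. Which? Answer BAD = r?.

BAD = r0

after  0: r0=0x12 r1=0xff r2=0x0e r3=0xff  N=1 Z=0
after  1: r0=0x12 r1=0xff r2=0x11 r3=0xff  N=0 Z=0
after  2: r0=0x12 r1=0x03 r2=0x11 r3=0xff  N=0 Z=0
after  3: r0=0x11 r1=0x03 r2=0x11 r3=0xff  N=0 Z=0
-- IRQ taken; context saved, return-PC = 4 --
mismatch: r0: reported 0x10 vs actual 0x11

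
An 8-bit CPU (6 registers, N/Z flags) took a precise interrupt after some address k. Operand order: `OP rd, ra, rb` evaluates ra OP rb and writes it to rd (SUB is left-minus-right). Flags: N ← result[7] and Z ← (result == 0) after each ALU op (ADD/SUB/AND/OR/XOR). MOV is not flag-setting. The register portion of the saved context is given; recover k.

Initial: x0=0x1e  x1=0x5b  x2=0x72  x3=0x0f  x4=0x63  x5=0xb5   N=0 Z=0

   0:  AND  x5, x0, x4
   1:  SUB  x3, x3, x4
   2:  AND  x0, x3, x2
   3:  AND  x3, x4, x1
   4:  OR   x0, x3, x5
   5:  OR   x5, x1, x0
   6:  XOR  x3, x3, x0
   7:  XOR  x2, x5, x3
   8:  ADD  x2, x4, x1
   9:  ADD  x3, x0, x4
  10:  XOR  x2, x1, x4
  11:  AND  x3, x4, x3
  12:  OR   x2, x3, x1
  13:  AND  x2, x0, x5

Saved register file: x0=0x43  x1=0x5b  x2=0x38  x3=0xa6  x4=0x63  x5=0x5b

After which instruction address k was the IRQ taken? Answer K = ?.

K = 10

after  0: x0=0x1e x1=0x5b x2=0x72 x3=0x0f x4=0x63 x5=0x02  N=0 Z=0
after  1: x0=0x1e x1=0x5b x2=0x72 x3=0xac x4=0x63 x5=0x02  N=1 Z=0
after  2: x0=0x20 x1=0x5b x2=0x72 x3=0xac x4=0x63 x5=0x02  N=0 Z=0
after  3: x0=0x20 x1=0x5b x2=0x72 x3=0x43 x4=0x63 x5=0x02  N=0 Z=0
after  4: x0=0x43 x1=0x5b x2=0x72 x3=0x43 x4=0x63 x5=0x02  N=0 Z=0
after  5: x0=0x43 x1=0x5b x2=0x72 x3=0x43 x4=0x63 x5=0x5b  N=0 Z=0
after  6: x0=0x43 x1=0x5b x2=0x72 x3=0x00 x4=0x63 x5=0x5b  N=0 Z=1
after  7: x0=0x43 x1=0x5b x2=0x5b x3=0x00 x4=0x63 x5=0x5b  N=0 Z=0
after  8: x0=0x43 x1=0x5b x2=0xbe x3=0x00 x4=0x63 x5=0x5b  N=1 Z=0
after  9: x0=0x43 x1=0x5b x2=0xbe x3=0xa6 x4=0x63 x5=0x5b  N=1 Z=0
after 10: x0=0x43 x1=0x5b x2=0x38 x3=0xa6 x4=0x63 x5=0x5b  N=0 Z=0
-- IRQ taken; context saved, return-PC = 11 --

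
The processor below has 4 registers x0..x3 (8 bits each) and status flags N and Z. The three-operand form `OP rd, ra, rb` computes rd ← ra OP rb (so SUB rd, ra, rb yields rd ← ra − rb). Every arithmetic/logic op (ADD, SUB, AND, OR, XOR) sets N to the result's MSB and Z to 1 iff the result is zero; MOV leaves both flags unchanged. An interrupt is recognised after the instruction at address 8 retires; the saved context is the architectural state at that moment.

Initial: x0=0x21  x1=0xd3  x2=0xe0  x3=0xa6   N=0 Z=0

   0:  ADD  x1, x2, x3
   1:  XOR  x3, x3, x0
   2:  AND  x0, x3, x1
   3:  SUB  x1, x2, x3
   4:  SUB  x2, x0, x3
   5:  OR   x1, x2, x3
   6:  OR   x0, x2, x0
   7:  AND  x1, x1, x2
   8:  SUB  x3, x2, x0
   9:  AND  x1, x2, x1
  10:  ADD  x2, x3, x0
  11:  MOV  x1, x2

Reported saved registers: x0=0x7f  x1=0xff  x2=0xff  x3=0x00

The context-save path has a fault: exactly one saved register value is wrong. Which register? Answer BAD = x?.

after  0: x0=0x21 x1=0x86 x2=0xe0 x3=0xa6  N=1 Z=0
after  1: x0=0x21 x1=0x86 x2=0xe0 x3=0x87  N=1 Z=0
after  2: x0=0x86 x1=0x86 x2=0xe0 x3=0x87  N=1 Z=0
after  3: x0=0x86 x1=0x59 x2=0xe0 x3=0x87  N=0 Z=0
after  4: x0=0x86 x1=0x59 x2=0xff x3=0x87  N=1 Z=0
after  5: x0=0x86 x1=0xff x2=0xff x3=0x87  N=1 Z=0
after  6: x0=0xff x1=0xff x2=0xff x3=0x87  N=1 Z=0
after  7: x0=0xff x1=0xff x2=0xff x3=0x87  N=1 Z=0
after  8: x0=0xff x1=0xff x2=0xff x3=0x00  N=0 Z=1
-- IRQ taken; context saved, return-PC = 9 --
mismatch: x0: reported 0x7f vs actual 0xff

BAD = x0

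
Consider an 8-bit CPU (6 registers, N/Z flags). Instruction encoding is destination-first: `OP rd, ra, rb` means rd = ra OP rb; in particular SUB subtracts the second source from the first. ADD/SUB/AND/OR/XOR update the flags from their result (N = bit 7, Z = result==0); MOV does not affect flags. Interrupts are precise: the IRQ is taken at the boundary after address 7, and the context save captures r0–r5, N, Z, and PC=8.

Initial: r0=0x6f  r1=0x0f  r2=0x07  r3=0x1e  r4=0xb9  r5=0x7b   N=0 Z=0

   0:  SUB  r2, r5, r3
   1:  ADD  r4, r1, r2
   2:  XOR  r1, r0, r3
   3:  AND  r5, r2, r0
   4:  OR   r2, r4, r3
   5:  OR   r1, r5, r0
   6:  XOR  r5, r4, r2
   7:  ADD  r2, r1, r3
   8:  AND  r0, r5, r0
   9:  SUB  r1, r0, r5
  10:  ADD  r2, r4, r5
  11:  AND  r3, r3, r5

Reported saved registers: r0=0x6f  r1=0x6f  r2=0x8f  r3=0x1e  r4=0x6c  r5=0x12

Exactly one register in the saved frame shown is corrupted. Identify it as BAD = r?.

BAD = r2

after  0: r0=0x6f r1=0x0f r2=0x5d r3=0x1e r4=0xb9 r5=0x7b  N=0 Z=0
after  1: r0=0x6f r1=0x0f r2=0x5d r3=0x1e r4=0x6c r5=0x7b  N=0 Z=0
after  2: r0=0x6f r1=0x71 r2=0x5d r3=0x1e r4=0x6c r5=0x7b  N=0 Z=0
after  3: r0=0x6f r1=0x71 r2=0x5d r3=0x1e r4=0x6c r5=0x4d  N=0 Z=0
after  4: r0=0x6f r1=0x71 r2=0x7e r3=0x1e r4=0x6c r5=0x4d  N=0 Z=0
after  5: r0=0x6f r1=0x6f r2=0x7e r3=0x1e r4=0x6c r5=0x4d  N=0 Z=0
after  6: r0=0x6f r1=0x6f r2=0x7e r3=0x1e r4=0x6c r5=0x12  N=0 Z=0
after  7: r0=0x6f r1=0x6f r2=0x8d r3=0x1e r4=0x6c r5=0x12  N=1 Z=0
-- IRQ taken; context saved, return-PC = 8 --
mismatch: r2: reported 0x8f vs actual 0x8d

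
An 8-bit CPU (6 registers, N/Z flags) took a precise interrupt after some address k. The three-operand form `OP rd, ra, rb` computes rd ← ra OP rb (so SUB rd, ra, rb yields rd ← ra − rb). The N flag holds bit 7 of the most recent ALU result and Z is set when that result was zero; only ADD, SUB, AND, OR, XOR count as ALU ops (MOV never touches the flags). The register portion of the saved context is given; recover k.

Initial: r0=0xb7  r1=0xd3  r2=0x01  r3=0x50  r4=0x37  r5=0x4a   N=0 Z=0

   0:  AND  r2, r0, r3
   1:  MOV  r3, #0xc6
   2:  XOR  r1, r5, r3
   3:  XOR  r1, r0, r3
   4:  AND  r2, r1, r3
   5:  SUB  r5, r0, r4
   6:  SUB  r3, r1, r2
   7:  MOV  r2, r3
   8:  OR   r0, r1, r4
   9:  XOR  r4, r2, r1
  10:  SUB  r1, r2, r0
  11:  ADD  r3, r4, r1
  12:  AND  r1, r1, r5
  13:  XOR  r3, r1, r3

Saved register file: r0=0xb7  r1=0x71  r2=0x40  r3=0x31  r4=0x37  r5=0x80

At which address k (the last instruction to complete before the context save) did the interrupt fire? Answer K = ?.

after  0: r0=0xb7 r1=0xd3 r2=0x10 r3=0x50 r4=0x37 r5=0x4a  N=0 Z=0
after  1: r0=0xb7 r1=0xd3 r2=0x10 r3=0xc6 r4=0x37 r5=0x4a  N=0 Z=0
after  2: r0=0xb7 r1=0x8c r2=0x10 r3=0xc6 r4=0x37 r5=0x4a  N=1 Z=0
after  3: r0=0xb7 r1=0x71 r2=0x10 r3=0xc6 r4=0x37 r5=0x4a  N=0 Z=0
after  4: r0=0xb7 r1=0x71 r2=0x40 r3=0xc6 r4=0x37 r5=0x4a  N=0 Z=0
after  5: r0=0xb7 r1=0x71 r2=0x40 r3=0xc6 r4=0x37 r5=0x80  N=1 Z=0
after  6: r0=0xb7 r1=0x71 r2=0x40 r3=0x31 r4=0x37 r5=0x80  N=0 Z=0
-- IRQ taken; context saved, return-PC = 7 --

K = 6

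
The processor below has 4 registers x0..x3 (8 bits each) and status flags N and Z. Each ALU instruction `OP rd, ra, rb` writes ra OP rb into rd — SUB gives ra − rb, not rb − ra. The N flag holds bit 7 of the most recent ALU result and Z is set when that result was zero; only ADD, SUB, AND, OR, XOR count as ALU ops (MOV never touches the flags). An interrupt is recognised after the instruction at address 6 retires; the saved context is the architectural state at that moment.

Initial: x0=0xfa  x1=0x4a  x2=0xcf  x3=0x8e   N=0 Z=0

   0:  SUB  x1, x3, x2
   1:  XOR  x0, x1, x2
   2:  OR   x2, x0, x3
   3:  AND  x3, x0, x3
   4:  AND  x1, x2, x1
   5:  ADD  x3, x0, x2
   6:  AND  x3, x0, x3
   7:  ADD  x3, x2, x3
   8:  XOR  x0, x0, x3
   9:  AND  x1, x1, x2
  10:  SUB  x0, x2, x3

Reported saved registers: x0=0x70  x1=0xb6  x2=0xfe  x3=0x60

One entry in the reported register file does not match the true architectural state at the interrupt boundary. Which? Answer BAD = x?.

BAD = x1

after  0: x0=0xfa x1=0xbf x2=0xcf x3=0x8e  N=1 Z=0
after  1: x0=0x70 x1=0xbf x2=0xcf x3=0x8e  N=0 Z=0
after  2: x0=0x70 x1=0xbf x2=0xfe x3=0x8e  N=1 Z=0
after  3: x0=0x70 x1=0xbf x2=0xfe x3=0x00  N=0 Z=1
after  4: x0=0x70 x1=0xbe x2=0xfe x3=0x00  N=1 Z=0
after  5: x0=0x70 x1=0xbe x2=0xfe x3=0x6e  N=0 Z=0
after  6: x0=0x70 x1=0xbe x2=0xfe x3=0x60  N=0 Z=0
-- IRQ taken; context saved, return-PC = 7 --
mismatch: x1: reported 0xb6 vs actual 0xbe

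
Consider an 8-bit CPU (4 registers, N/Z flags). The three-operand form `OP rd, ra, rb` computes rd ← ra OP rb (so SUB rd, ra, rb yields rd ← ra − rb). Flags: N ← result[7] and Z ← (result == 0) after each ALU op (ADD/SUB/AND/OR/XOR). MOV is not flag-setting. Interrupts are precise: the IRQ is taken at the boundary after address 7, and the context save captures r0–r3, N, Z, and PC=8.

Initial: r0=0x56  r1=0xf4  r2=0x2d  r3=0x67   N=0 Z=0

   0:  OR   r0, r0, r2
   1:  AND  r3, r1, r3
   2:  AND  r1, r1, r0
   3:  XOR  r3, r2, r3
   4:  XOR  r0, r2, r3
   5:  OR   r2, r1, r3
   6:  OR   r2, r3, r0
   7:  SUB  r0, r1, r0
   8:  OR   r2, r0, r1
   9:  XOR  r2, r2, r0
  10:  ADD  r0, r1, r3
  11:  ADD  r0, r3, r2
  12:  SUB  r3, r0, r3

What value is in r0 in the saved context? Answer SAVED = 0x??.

SAVED = 0x10

after  0: r0=0x7f r1=0xf4 r2=0x2d r3=0x67  N=0 Z=0
after  1: r0=0x7f r1=0xf4 r2=0x2d r3=0x64  N=0 Z=0
after  2: r0=0x7f r1=0x74 r2=0x2d r3=0x64  N=0 Z=0
after  3: r0=0x7f r1=0x74 r2=0x2d r3=0x49  N=0 Z=0
after  4: r0=0x64 r1=0x74 r2=0x2d r3=0x49  N=0 Z=0
after  5: r0=0x64 r1=0x74 r2=0x7d r3=0x49  N=0 Z=0
after  6: r0=0x64 r1=0x74 r2=0x6d r3=0x49  N=0 Z=0
after  7: r0=0x10 r1=0x74 r2=0x6d r3=0x49  N=0 Z=0
-- IRQ taken; context saved, return-PC = 8 --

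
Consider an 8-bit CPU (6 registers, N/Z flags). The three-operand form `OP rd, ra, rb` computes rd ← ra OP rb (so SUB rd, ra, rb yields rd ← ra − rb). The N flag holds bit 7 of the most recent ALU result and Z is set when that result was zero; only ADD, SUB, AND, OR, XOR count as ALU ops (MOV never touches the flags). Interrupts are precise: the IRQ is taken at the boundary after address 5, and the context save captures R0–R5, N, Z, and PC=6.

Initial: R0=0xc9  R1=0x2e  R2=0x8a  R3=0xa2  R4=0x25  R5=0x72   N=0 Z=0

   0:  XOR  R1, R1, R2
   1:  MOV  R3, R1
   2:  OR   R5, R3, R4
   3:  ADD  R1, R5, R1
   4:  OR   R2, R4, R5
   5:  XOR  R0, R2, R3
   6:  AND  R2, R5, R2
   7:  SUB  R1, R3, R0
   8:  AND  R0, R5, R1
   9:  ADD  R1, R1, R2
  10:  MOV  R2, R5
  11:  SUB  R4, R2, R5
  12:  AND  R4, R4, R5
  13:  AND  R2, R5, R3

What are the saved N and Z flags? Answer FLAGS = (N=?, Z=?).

after  0: R0=0xc9 R1=0xa4 R2=0x8a R3=0xa2 R4=0x25 R5=0x72  N=1 Z=0
after  1: R0=0xc9 R1=0xa4 R2=0x8a R3=0xa4 R4=0x25 R5=0x72  N=1 Z=0
after  2: R0=0xc9 R1=0xa4 R2=0x8a R3=0xa4 R4=0x25 R5=0xa5  N=1 Z=0
after  3: R0=0xc9 R1=0x49 R2=0x8a R3=0xa4 R4=0x25 R5=0xa5  N=0 Z=0
after  4: R0=0xc9 R1=0x49 R2=0xa5 R3=0xa4 R4=0x25 R5=0xa5  N=1 Z=0
after  5: R0=0x01 R1=0x49 R2=0xa5 R3=0xa4 R4=0x25 R5=0xa5  N=0 Z=0
-- IRQ taken; context saved, return-PC = 6 --

FLAGS = (N=0, Z=0)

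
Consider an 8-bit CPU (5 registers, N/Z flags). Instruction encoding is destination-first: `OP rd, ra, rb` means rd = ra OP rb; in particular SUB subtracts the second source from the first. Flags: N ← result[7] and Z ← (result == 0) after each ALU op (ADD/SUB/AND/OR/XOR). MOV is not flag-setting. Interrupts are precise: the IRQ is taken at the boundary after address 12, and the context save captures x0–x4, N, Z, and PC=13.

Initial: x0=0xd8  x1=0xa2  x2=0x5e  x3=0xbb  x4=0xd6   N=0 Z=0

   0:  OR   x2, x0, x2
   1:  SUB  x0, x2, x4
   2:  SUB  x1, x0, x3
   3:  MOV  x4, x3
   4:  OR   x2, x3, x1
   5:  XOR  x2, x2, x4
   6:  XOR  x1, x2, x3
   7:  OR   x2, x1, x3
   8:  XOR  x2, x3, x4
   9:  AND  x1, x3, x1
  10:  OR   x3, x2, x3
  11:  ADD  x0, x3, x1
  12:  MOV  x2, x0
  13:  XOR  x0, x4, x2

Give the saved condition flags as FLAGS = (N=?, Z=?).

after  0: x0=0xd8 x1=0xa2 x2=0xde x3=0xbb x4=0xd6  N=1 Z=0
after  1: x0=0x08 x1=0xa2 x2=0xde x3=0xbb x4=0xd6  N=0 Z=0
after  2: x0=0x08 x1=0x4d x2=0xde x3=0xbb x4=0xd6  N=0 Z=0
after  3: x0=0x08 x1=0x4d x2=0xde x3=0xbb x4=0xbb  N=0 Z=0
after  4: x0=0x08 x1=0x4d x2=0xff x3=0xbb x4=0xbb  N=1 Z=0
after  5: x0=0x08 x1=0x4d x2=0x44 x3=0xbb x4=0xbb  N=0 Z=0
after  6: x0=0x08 x1=0xff x2=0x44 x3=0xbb x4=0xbb  N=1 Z=0
after  7: x0=0x08 x1=0xff x2=0xff x3=0xbb x4=0xbb  N=1 Z=0
after  8: x0=0x08 x1=0xff x2=0x00 x3=0xbb x4=0xbb  N=0 Z=1
after  9: x0=0x08 x1=0xbb x2=0x00 x3=0xbb x4=0xbb  N=1 Z=0
after 10: x0=0x08 x1=0xbb x2=0x00 x3=0xbb x4=0xbb  N=1 Z=0
after 11: x0=0x76 x1=0xbb x2=0x00 x3=0xbb x4=0xbb  N=0 Z=0
after 12: x0=0x76 x1=0xbb x2=0x76 x3=0xbb x4=0xbb  N=0 Z=0
-- IRQ taken; context saved, return-PC = 13 --

FLAGS = (N=0, Z=0)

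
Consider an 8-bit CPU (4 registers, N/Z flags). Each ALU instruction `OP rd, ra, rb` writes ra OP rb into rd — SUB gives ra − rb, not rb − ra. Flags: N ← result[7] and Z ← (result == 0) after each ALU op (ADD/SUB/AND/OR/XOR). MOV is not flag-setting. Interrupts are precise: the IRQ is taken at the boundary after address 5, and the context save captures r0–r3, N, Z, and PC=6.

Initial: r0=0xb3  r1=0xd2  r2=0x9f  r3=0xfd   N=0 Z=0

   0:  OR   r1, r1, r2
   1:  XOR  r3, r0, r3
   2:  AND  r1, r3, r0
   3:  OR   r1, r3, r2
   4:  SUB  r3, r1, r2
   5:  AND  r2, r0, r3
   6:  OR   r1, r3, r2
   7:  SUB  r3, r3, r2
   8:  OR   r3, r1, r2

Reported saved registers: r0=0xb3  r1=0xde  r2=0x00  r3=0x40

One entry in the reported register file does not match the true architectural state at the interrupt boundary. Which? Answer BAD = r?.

after  0: r0=0xb3 r1=0xdf r2=0x9f r3=0xfd  N=1 Z=0
after  1: r0=0xb3 r1=0xdf r2=0x9f r3=0x4e  N=0 Z=0
after  2: r0=0xb3 r1=0x02 r2=0x9f r3=0x4e  N=0 Z=0
after  3: r0=0xb3 r1=0xdf r2=0x9f r3=0x4e  N=1 Z=0
after  4: r0=0xb3 r1=0xdf r2=0x9f r3=0x40  N=0 Z=0
after  5: r0=0xb3 r1=0xdf r2=0x00 r3=0x40  N=0 Z=1
-- IRQ taken; context saved, return-PC = 6 --
mismatch: r1: reported 0xde vs actual 0xdf

BAD = r1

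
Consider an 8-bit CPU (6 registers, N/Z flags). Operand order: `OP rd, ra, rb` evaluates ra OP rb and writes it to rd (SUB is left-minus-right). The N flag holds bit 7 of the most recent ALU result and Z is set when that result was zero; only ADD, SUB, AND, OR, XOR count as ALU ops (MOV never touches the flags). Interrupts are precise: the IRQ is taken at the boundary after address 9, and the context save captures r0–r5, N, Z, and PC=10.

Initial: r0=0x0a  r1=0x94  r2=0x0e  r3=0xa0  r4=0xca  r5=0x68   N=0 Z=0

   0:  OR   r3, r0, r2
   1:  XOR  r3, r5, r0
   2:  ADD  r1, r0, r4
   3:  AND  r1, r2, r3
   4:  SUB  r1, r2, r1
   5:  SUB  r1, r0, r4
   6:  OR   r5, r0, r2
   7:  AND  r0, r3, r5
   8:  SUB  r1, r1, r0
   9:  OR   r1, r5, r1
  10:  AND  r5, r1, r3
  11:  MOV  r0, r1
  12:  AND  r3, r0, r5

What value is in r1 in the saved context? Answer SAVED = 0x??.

SAVED = 0x3e

after  0: r0=0x0a r1=0x94 r2=0x0e r3=0x0e r4=0xca r5=0x68  N=0 Z=0
after  1: r0=0x0a r1=0x94 r2=0x0e r3=0x62 r4=0xca r5=0x68  N=0 Z=0
after  2: r0=0x0a r1=0xd4 r2=0x0e r3=0x62 r4=0xca r5=0x68  N=1 Z=0
after  3: r0=0x0a r1=0x02 r2=0x0e r3=0x62 r4=0xca r5=0x68  N=0 Z=0
after  4: r0=0x0a r1=0x0c r2=0x0e r3=0x62 r4=0xca r5=0x68  N=0 Z=0
after  5: r0=0x0a r1=0x40 r2=0x0e r3=0x62 r4=0xca r5=0x68  N=0 Z=0
after  6: r0=0x0a r1=0x40 r2=0x0e r3=0x62 r4=0xca r5=0x0e  N=0 Z=0
after  7: r0=0x02 r1=0x40 r2=0x0e r3=0x62 r4=0xca r5=0x0e  N=0 Z=0
after  8: r0=0x02 r1=0x3e r2=0x0e r3=0x62 r4=0xca r5=0x0e  N=0 Z=0
after  9: r0=0x02 r1=0x3e r2=0x0e r3=0x62 r4=0xca r5=0x0e  N=0 Z=0
-- IRQ taken; context saved, return-PC = 10 --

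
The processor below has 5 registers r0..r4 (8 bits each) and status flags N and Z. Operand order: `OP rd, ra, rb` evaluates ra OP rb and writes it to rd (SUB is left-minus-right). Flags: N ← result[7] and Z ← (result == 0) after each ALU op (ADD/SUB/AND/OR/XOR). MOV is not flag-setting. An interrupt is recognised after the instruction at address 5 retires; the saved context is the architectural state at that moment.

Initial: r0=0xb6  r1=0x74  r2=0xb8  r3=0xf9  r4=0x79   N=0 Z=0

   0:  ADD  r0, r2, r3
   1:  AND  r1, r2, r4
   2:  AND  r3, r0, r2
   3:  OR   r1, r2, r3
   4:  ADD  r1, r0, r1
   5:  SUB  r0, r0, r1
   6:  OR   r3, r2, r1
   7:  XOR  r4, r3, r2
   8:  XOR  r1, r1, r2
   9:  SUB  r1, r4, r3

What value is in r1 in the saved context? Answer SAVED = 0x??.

SAVED = 0x69

after  0: r0=0xb1 r1=0x74 r2=0xb8 r3=0xf9 r4=0x79  N=1 Z=0
after  1: r0=0xb1 r1=0x38 r2=0xb8 r3=0xf9 r4=0x79  N=0 Z=0
after  2: r0=0xb1 r1=0x38 r2=0xb8 r3=0xb0 r4=0x79  N=1 Z=0
after  3: r0=0xb1 r1=0xb8 r2=0xb8 r3=0xb0 r4=0x79  N=1 Z=0
after  4: r0=0xb1 r1=0x69 r2=0xb8 r3=0xb0 r4=0x79  N=0 Z=0
after  5: r0=0x48 r1=0x69 r2=0xb8 r3=0xb0 r4=0x79  N=0 Z=0
-- IRQ taken; context saved, return-PC = 6 --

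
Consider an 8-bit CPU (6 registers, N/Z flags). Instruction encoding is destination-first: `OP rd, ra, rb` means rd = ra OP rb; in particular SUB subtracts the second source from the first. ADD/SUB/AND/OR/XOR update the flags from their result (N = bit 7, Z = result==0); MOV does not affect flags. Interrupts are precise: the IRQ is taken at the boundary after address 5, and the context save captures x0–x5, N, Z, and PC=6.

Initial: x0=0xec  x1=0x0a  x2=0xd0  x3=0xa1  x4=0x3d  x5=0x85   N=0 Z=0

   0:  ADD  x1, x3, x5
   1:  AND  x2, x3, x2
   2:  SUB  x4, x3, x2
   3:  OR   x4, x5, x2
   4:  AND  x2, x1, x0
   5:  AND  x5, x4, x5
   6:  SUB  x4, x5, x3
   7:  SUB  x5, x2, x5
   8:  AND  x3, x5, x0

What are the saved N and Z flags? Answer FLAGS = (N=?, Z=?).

FLAGS = (N=1, Z=0)

after  0: x0=0xec x1=0x26 x2=0xd0 x3=0xa1 x4=0x3d x5=0x85  N=0 Z=0
after  1: x0=0xec x1=0x26 x2=0x80 x3=0xa1 x4=0x3d x5=0x85  N=1 Z=0
after  2: x0=0xec x1=0x26 x2=0x80 x3=0xa1 x4=0x21 x5=0x85  N=0 Z=0
after  3: x0=0xec x1=0x26 x2=0x80 x3=0xa1 x4=0x85 x5=0x85  N=1 Z=0
after  4: x0=0xec x1=0x26 x2=0x24 x3=0xa1 x4=0x85 x5=0x85  N=0 Z=0
after  5: x0=0xec x1=0x26 x2=0x24 x3=0xa1 x4=0x85 x5=0x85  N=1 Z=0
-- IRQ taken; context saved, return-PC = 6 --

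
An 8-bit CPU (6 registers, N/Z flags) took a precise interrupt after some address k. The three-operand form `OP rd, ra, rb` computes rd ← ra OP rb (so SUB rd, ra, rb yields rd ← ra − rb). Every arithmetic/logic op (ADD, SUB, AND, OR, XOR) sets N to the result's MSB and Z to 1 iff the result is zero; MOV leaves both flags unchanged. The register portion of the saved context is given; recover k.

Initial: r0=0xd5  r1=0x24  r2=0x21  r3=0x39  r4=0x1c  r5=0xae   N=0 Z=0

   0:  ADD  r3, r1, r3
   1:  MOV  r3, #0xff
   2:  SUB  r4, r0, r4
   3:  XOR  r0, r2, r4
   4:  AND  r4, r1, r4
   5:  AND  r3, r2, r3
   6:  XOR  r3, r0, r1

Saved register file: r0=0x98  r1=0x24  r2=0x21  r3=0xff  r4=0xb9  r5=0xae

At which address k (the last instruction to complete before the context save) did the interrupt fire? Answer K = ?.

K = 3

after  0: r0=0xd5 r1=0x24 r2=0x21 r3=0x5d r4=0x1c r5=0xae  N=0 Z=0
after  1: r0=0xd5 r1=0x24 r2=0x21 r3=0xff r4=0x1c r5=0xae  N=0 Z=0
after  2: r0=0xd5 r1=0x24 r2=0x21 r3=0xff r4=0xb9 r5=0xae  N=1 Z=0
after  3: r0=0x98 r1=0x24 r2=0x21 r3=0xff r4=0xb9 r5=0xae  N=1 Z=0
-- IRQ taken; context saved, return-PC = 4 --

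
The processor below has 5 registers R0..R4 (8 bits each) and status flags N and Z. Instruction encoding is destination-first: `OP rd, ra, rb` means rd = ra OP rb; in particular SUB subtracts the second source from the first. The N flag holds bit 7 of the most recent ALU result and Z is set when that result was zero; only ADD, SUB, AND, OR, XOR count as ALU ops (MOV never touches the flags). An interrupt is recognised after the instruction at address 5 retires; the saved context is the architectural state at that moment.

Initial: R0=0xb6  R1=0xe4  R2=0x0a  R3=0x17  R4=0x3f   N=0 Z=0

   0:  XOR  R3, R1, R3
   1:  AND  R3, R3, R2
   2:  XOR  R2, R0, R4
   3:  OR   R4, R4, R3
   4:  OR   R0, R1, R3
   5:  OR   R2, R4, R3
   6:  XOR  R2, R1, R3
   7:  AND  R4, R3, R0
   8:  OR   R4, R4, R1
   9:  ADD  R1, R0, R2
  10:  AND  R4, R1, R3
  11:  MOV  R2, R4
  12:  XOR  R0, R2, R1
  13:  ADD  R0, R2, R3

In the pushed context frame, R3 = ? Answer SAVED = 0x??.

SAVED = 0x02

after  0: R0=0xb6 R1=0xe4 R2=0x0a R3=0xf3 R4=0x3f  N=1 Z=0
after  1: R0=0xb6 R1=0xe4 R2=0x0a R3=0x02 R4=0x3f  N=0 Z=0
after  2: R0=0xb6 R1=0xe4 R2=0x89 R3=0x02 R4=0x3f  N=1 Z=0
after  3: R0=0xb6 R1=0xe4 R2=0x89 R3=0x02 R4=0x3f  N=0 Z=0
after  4: R0=0xe6 R1=0xe4 R2=0x89 R3=0x02 R4=0x3f  N=1 Z=0
after  5: R0=0xe6 R1=0xe4 R2=0x3f R3=0x02 R4=0x3f  N=0 Z=0
-- IRQ taken; context saved, return-PC = 6 --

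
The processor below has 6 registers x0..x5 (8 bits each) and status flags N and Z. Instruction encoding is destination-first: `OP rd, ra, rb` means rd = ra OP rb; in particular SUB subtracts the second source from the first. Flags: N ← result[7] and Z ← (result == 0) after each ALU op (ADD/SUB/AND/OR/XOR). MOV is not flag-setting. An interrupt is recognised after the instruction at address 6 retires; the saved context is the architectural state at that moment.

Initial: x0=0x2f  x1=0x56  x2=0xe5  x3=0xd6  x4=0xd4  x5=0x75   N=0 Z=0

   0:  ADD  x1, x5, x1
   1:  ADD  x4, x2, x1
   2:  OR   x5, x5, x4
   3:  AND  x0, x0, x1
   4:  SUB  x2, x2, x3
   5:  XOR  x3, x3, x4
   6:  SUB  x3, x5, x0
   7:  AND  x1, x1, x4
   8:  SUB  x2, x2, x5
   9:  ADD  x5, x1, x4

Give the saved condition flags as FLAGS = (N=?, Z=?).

after  0: x0=0x2f x1=0xcb x2=0xe5 x3=0xd6 x4=0xd4 x5=0x75  N=1 Z=0
after  1: x0=0x2f x1=0xcb x2=0xe5 x3=0xd6 x4=0xb0 x5=0x75  N=1 Z=0
after  2: x0=0x2f x1=0xcb x2=0xe5 x3=0xd6 x4=0xb0 x5=0xf5  N=1 Z=0
after  3: x0=0x0b x1=0xcb x2=0xe5 x3=0xd6 x4=0xb0 x5=0xf5  N=0 Z=0
after  4: x0=0x0b x1=0xcb x2=0x0f x3=0xd6 x4=0xb0 x5=0xf5  N=0 Z=0
after  5: x0=0x0b x1=0xcb x2=0x0f x3=0x66 x4=0xb0 x5=0xf5  N=0 Z=0
after  6: x0=0x0b x1=0xcb x2=0x0f x3=0xea x4=0xb0 x5=0xf5  N=1 Z=0
-- IRQ taken; context saved, return-PC = 7 --

FLAGS = (N=1, Z=0)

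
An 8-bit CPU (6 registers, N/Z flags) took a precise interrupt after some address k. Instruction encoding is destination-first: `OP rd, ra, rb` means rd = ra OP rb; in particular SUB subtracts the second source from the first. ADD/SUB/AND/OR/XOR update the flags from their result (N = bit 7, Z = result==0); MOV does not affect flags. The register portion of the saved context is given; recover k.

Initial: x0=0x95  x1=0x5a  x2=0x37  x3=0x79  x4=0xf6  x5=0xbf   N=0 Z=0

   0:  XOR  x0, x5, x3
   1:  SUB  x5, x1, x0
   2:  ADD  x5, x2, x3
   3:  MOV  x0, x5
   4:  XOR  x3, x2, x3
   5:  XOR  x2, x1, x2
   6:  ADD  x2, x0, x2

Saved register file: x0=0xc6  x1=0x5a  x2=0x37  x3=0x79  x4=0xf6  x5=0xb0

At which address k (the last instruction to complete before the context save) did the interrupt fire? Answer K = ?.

K = 2

after  0: x0=0xc6 x1=0x5a x2=0x37 x3=0x79 x4=0xf6 x5=0xbf  N=1 Z=0
after  1: x0=0xc6 x1=0x5a x2=0x37 x3=0x79 x4=0xf6 x5=0x94  N=1 Z=0
after  2: x0=0xc6 x1=0x5a x2=0x37 x3=0x79 x4=0xf6 x5=0xb0  N=1 Z=0
-- IRQ taken; context saved, return-PC = 3 --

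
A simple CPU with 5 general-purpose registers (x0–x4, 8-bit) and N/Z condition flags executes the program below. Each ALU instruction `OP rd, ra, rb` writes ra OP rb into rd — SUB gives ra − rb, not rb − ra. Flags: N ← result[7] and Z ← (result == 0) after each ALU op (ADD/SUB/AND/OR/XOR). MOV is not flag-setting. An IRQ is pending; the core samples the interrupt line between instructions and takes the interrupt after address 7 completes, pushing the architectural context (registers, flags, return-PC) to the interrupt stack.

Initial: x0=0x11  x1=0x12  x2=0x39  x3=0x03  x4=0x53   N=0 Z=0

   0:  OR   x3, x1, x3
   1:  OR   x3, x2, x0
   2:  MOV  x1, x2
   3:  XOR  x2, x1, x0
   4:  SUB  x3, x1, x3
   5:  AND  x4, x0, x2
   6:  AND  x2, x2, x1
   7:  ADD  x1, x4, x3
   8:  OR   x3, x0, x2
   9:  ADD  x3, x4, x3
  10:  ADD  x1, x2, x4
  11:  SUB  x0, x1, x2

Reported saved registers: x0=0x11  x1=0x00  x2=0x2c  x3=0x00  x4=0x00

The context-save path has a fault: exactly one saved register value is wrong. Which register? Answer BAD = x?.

after  0: x0=0x11 x1=0x12 x2=0x39 x3=0x13 x4=0x53  N=0 Z=0
after  1: x0=0x11 x1=0x12 x2=0x39 x3=0x39 x4=0x53  N=0 Z=0
after  2: x0=0x11 x1=0x39 x2=0x39 x3=0x39 x4=0x53  N=0 Z=0
after  3: x0=0x11 x1=0x39 x2=0x28 x3=0x39 x4=0x53  N=0 Z=0
after  4: x0=0x11 x1=0x39 x2=0x28 x3=0x00 x4=0x53  N=0 Z=1
after  5: x0=0x11 x1=0x39 x2=0x28 x3=0x00 x4=0x00  N=0 Z=1
after  6: x0=0x11 x1=0x39 x2=0x28 x3=0x00 x4=0x00  N=0 Z=0
after  7: x0=0x11 x1=0x00 x2=0x28 x3=0x00 x4=0x00  N=0 Z=1
-- IRQ taken; context saved, return-PC = 8 --
mismatch: x2: reported 0x2c vs actual 0x28

BAD = x2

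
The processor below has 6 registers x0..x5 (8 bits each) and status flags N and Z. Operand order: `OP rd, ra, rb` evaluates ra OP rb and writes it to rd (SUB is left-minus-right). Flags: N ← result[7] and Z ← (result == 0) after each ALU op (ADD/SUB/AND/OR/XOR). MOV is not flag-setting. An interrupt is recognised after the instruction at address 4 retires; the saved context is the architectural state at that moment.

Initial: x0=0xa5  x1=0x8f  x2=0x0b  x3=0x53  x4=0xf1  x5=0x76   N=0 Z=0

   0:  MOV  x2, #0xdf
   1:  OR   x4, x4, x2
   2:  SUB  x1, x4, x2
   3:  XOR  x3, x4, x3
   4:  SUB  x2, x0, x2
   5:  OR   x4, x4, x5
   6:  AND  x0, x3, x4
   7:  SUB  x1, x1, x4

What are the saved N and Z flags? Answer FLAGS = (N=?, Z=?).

after  0: x0=0xa5 x1=0x8f x2=0xdf x3=0x53 x4=0xf1 x5=0x76  N=0 Z=0
after  1: x0=0xa5 x1=0x8f x2=0xdf x3=0x53 x4=0xff x5=0x76  N=1 Z=0
after  2: x0=0xa5 x1=0x20 x2=0xdf x3=0x53 x4=0xff x5=0x76  N=0 Z=0
after  3: x0=0xa5 x1=0x20 x2=0xdf x3=0xac x4=0xff x5=0x76  N=1 Z=0
after  4: x0=0xa5 x1=0x20 x2=0xc6 x3=0xac x4=0xff x5=0x76  N=1 Z=0
-- IRQ taken; context saved, return-PC = 5 --

FLAGS = (N=1, Z=0)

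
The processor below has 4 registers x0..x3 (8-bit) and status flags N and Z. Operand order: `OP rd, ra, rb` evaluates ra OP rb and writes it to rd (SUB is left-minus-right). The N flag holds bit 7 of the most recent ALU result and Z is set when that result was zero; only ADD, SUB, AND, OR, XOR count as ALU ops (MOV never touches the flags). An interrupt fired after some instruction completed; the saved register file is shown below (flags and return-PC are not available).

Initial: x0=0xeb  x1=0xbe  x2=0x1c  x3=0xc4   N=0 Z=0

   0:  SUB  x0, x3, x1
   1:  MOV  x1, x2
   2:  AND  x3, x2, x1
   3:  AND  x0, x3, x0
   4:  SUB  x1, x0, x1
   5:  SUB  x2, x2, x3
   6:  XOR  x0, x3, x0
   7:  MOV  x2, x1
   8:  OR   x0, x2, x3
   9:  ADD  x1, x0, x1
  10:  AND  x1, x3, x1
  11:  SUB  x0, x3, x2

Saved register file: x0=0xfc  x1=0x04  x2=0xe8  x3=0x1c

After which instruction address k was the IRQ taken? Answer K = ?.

K = 10

after  0: x0=0x06 x1=0xbe x2=0x1c x3=0xc4  N=0 Z=0
after  1: x0=0x06 x1=0x1c x2=0x1c x3=0xc4  N=0 Z=0
after  2: x0=0x06 x1=0x1c x2=0x1c x3=0x1c  N=0 Z=0
after  3: x0=0x04 x1=0x1c x2=0x1c x3=0x1c  N=0 Z=0
after  4: x0=0x04 x1=0xe8 x2=0x1c x3=0x1c  N=1 Z=0
after  5: x0=0x04 x1=0xe8 x2=0x00 x3=0x1c  N=0 Z=1
after  6: x0=0x18 x1=0xe8 x2=0x00 x3=0x1c  N=0 Z=0
after  7: x0=0x18 x1=0xe8 x2=0xe8 x3=0x1c  N=0 Z=0
after  8: x0=0xfc x1=0xe8 x2=0xe8 x3=0x1c  N=1 Z=0
after  9: x0=0xfc x1=0xe4 x2=0xe8 x3=0x1c  N=1 Z=0
after 10: x0=0xfc x1=0x04 x2=0xe8 x3=0x1c  N=0 Z=0
-- IRQ taken; context saved, return-PC = 11 --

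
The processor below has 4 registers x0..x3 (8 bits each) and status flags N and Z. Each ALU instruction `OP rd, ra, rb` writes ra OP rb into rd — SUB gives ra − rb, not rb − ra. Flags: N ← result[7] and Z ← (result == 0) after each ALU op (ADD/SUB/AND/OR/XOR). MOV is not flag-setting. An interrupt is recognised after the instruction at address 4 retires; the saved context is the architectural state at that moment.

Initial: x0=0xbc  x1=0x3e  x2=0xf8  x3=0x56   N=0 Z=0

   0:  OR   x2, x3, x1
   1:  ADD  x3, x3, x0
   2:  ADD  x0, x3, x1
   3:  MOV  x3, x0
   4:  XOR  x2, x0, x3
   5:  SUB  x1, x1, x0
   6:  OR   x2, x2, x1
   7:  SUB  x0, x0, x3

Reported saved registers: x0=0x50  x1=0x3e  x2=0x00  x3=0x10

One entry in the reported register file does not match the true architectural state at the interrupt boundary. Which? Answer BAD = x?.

after  0: x0=0xbc x1=0x3e x2=0x7e x3=0x56  N=0 Z=0
after  1: x0=0xbc x1=0x3e x2=0x7e x3=0x12  N=0 Z=0
after  2: x0=0x50 x1=0x3e x2=0x7e x3=0x12  N=0 Z=0
after  3: x0=0x50 x1=0x3e x2=0x7e x3=0x50  N=0 Z=0
after  4: x0=0x50 x1=0x3e x2=0x00 x3=0x50  N=0 Z=1
-- IRQ taken; context saved, return-PC = 5 --
mismatch: x3: reported 0x10 vs actual 0x50

BAD = x3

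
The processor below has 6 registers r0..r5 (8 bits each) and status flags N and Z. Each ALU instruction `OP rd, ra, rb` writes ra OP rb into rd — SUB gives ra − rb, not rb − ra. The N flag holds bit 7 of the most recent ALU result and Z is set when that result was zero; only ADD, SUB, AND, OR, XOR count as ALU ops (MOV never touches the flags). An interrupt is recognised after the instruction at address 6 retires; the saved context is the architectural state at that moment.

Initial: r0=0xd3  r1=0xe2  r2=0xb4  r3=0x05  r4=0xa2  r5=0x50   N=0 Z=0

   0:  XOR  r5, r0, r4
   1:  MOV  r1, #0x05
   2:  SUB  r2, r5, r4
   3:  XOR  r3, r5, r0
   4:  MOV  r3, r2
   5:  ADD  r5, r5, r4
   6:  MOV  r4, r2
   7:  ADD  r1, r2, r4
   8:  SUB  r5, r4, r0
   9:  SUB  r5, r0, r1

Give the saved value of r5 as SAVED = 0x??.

SAVED = 0x13

after  0: r0=0xd3 r1=0xe2 r2=0xb4 r3=0x05 r4=0xa2 r5=0x71  N=0 Z=0
after  1: r0=0xd3 r1=0x05 r2=0xb4 r3=0x05 r4=0xa2 r5=0x71  N=0 Z=0
after  2: r0=0xd3 r1=0x05 r2=0xcf r3=0x05 r4=0xa2 r5=0x71  N=1 Z=0
after  3: r0=0xd3 r1=0x05 r2=0xcf r3=0xa2 r4=0xa2 r5=0x71  N=1 Z=0
after  4: r0=0xd3 r1=0x05 r2=0xcf r3=0xcf r4=0xa2 r5=0x71  N=1 Z=0
after  5: r0=0xd3 r1=0x05 r2=0xcf r3=0xcf r4=0xa2 r5=0x13  N=0 Z=0
after  6: r0=0xd3 r1=0x05 r2=0xcf r3=0xcf r4=0xcf r5=0x13  N=0 Z=0
-- IRQ taken; context saved, return-PC = 7 --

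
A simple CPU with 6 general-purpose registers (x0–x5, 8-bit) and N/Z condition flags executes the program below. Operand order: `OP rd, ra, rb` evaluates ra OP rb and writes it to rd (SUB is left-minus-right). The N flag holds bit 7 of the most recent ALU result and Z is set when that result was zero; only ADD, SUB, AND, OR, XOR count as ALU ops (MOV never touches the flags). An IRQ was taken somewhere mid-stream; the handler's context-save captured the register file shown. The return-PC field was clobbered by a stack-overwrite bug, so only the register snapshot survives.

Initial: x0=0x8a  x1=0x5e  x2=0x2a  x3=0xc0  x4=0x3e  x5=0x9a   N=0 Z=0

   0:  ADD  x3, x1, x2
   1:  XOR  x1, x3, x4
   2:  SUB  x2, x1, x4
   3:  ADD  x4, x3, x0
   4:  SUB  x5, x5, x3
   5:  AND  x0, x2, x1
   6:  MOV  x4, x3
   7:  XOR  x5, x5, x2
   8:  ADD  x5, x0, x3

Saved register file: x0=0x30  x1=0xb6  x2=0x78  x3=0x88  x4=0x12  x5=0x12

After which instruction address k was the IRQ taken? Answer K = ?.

after  0: x0=0x8a x1=0x5e x2=0x2a x3=0x88 x4=0x3e x5=0x9a  N=1 Z=0
after  1: x0=0x8a x1=0xb6 x2=0x2a x3=0x88 x4=0x3e x5=0x9a  N=1 Z=0
after  2: x0=0x8a x1=0xb6 x2=0x78 x3=0x88 x4=0x3e x5=0x9a  N=0 Z=0
after  3: x0=0x8a x1=0xb6 x2=0x78 x3=0x88 x4=0x12 x5=0x9a  N=0 Z=0
after  4: x0=0x8a x1=0xb6 x2=0x78 x3=0x88 x4=0x12 x5=0x12  N=0 Z=0
after  5: x0=0x30 x1=0xb6 x2=0x78 x3=0x88 x4=0x12 x5=0x12  N=0 Z=0
-- IRQ taken; context saved, return-PC = 6 --

K = 5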